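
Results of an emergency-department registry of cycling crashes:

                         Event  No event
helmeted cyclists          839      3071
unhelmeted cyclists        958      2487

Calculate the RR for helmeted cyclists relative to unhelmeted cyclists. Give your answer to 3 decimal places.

RR = 0.772

risk, helmeted cyclists = 839/3910 = 0.2146
risk, unhelmeted cyclists = 958/3445 = 0.2781
RR = 0.2146 / 0.2781 = 0.772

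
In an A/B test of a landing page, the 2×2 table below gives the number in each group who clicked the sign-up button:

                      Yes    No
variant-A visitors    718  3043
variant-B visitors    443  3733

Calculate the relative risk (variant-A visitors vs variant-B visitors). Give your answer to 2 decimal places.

risk, variant-A visitors = 718/3761 = 0.1909
risk, variant-B visitors = 443/4176 = 0.1061
RR = 0.1909 / 0.1061 = 1.80

RR = 1.80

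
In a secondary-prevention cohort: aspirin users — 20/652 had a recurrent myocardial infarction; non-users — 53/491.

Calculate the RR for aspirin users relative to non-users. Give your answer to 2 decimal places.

risk, aspirin users = 20/652 = 0.03067
risk, non-users = 53/491 = 0.10794
RR = 0.03067 / 0.10794 = 0.28

0.28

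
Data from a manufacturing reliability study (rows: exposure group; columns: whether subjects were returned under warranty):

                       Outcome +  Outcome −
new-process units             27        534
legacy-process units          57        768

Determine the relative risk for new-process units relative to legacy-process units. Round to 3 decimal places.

risk, new-process units = 27/561 = 0.04813
risk, legacy-process units = 57/825 = 0.06909
RR = 0.04813 / 0.06909 = 0.697

RR = 0.697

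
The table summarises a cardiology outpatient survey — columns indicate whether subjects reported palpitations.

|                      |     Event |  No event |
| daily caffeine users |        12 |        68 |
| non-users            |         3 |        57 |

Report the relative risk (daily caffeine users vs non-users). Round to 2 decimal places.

risk, daily caffeine users = 12/80 = 0.1500
risk, non-users = 3/60 = 0.0500
RR = 0.1500 / 0.0500 = 3.00

RR ≈ 3.00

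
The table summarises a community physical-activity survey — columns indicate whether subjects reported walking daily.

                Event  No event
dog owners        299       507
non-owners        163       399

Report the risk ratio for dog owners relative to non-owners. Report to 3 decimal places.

risk, dog owners = 299/806 = 0.3710
risk, non-owners = 163/562 = 0.2900
RR = 0.3710 / 0.2900 = 1.279

1.279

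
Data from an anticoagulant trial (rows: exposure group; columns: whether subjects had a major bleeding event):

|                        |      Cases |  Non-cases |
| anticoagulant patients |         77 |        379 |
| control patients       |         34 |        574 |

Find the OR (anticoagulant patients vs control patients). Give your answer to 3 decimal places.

OR = (77 × 574) / (379 × 34) = 44198/12886 ≈ 3.430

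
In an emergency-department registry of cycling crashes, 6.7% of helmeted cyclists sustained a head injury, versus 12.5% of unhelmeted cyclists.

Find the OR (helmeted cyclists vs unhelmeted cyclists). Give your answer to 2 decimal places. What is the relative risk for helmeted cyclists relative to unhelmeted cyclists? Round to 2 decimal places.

OR = 0.50; RR = 0.54

odds, helmeted cyclists = 0.0670/0.9330 = 0.0718
odds, unhelmeted cyclists = 0.1250/0.8750 = 0.1429
OR = 0.0718 / 0.1429 = 0.50
RR = 0.0670 / 0.1250 = 0.54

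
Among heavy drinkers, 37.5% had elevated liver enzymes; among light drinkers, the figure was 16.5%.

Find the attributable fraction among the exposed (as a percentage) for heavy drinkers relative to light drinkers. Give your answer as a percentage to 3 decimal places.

AR% = (0.3750 − 0.1650) / 0.3750 = 0.5600 → 56.000%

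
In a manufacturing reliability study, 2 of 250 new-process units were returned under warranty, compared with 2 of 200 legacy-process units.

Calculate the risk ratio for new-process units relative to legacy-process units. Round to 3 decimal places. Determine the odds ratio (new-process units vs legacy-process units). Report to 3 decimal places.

risk, new-process units = 2/250 = 0.00800
risk, legacy-process units = 2/200 = 0.01000
RR = 0.00800 / 0.01000 = 0.800
OR = (2 × 198) / (248 × 2) = 396/496 ≈ 0.798

RR = 0.800; OR = 0.798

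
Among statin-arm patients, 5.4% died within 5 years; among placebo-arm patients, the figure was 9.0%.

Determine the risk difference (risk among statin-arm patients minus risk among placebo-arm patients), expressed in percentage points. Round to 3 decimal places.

RD = -3.600

risk difference = 0.0540 − 0.0900 = -0.0360 → -3.600 percentage points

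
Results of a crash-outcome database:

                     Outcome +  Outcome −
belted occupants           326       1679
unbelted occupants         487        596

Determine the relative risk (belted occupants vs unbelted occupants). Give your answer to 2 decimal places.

0.36

risk, belted occupants = 326/2005 = 0.1626
risk, unbelted occupants = 487/1083 = 0.4497
RR = 0.1626 / 0.4497 = 0.36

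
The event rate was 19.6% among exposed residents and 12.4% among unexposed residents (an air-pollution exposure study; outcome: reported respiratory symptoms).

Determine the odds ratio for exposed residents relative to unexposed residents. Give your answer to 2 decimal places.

OR ≈ 1.72

odds, exposed residents = 0.1960/0.8040 = 0.2438
odds, unexposed residents = 0.1240/0.8760 = 0.1416
OR = 0.2438 / 0.1416 = 1.72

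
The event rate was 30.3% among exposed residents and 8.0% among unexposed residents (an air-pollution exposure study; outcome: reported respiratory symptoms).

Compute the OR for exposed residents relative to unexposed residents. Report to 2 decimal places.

OR: 5.00

odds, exposed residents = 0.3030/0.6970 = 0.4347
odds, unexposed residents = 0.0800/0.9200 = 0.0870
OR = 0.4347 / 0.0870 = 5.00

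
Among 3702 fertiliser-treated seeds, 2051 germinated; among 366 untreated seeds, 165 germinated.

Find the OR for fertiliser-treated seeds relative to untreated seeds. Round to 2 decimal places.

odds, fertiliser-treated seeds = 2051/1651 = 1.2423
odds, untreated seeds = 165/201 = 0.8209
OR = 1.2423 / 0.8209 = 1.51

OR ≈ 1.51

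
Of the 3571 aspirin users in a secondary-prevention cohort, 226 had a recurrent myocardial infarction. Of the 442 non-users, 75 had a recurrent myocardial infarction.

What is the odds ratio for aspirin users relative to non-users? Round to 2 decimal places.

odds, aspirin users = 226/3345 = 0.0676
odds, non-users = 75/367 = 0.2044
OR = 0.0676 / 0.2044 = 0.33

0.33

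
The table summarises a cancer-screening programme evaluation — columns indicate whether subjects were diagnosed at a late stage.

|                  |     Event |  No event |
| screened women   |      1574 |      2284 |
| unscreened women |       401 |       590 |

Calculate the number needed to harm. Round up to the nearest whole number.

NNH: 300

risk, screened women = 1574/3858 = 0.407983
risk, unscreened women = 401/991 = 0.404642
absolute risk difference = 0.003342
1 / 0.003342 = 299.222 → round up → 300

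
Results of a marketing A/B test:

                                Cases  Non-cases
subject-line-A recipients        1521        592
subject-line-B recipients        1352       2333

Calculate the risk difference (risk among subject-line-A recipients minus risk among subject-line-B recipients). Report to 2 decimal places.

risk, subject-line-A recipients = 1521/2113 = 0.7198
risk, subject-line-B recipients = 1352/3685 = 0.3669
risk difference = 0.7198 − 0.3669 = 0.35

RD: 0.35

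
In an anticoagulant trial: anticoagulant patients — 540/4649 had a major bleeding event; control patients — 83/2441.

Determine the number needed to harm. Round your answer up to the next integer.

13

risk, anticoagulant patients = 540/4649 = 0.116154
risk, control patients = 83/2441 = 0.034002
absolute risk difference = 0.082152
1 / 0.082152 = 12.173 → round up → 13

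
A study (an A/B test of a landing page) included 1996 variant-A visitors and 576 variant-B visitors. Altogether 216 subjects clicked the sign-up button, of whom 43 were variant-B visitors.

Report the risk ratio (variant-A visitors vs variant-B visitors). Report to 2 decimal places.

RR ≈ 1.16

variant-A visitors with the outcome: 216 − 43 = 173
variant-A visitors without the outcome: 1996 − 173 = 1823
variant-B visitors without the outcome: 576 − 43 = 533
risk, variant-A visitors = 173/1996 = 0.0867
risk, variant-B visitors = 43/576 = 0.0747
RR = 0.0867 / 0.0747 = 1.16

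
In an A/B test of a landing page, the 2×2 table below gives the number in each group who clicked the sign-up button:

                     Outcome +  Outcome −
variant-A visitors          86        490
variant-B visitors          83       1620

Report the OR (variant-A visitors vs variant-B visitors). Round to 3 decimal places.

OR = (86 × 1620) / (490 × 83) = 139320/40670 ≈ 3.426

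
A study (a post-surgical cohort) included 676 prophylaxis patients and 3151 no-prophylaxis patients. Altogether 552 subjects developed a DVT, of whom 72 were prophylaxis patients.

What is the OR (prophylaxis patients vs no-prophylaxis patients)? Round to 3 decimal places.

OR ≈ 0.663

prophylaxis patients without the outcome: 676 − 72 = 604
no-prophylaxis patients with the outcome: 552 − 72 = 480
no-prophylaxis patients without the outcome: 3151 − 480 = 2671
OR = (72 × 2671) / (604 × 480) = 192312/289920 ≈ 0.663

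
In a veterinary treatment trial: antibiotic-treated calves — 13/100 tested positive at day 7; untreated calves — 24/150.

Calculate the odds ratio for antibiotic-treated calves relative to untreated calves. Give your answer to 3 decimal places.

OR = (13 × 126) / (87 × 24) = 1638/2088 ≈ 0.784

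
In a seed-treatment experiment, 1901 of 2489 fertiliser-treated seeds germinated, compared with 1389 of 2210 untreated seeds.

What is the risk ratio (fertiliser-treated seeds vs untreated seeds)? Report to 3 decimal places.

risk, fertiliser-treated seeds = 1901/2489 = 0.7638
risk, untreated seeds = 1389/2210 = 0.6285
RR = 0.7638 / 0.6285 = 1.215

1.215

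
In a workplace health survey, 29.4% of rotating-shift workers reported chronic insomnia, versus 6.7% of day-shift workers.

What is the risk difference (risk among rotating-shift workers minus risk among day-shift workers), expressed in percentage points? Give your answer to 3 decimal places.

risk difference = 0.2940 − 0.0670 = 0.2270 → 22.700 percentage points

RD: 22.700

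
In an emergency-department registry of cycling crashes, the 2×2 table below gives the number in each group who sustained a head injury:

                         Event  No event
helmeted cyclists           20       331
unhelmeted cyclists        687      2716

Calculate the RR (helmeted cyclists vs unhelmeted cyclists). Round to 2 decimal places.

RR: 0.28

risk, helmeted cyclists = 20/351 = 0.0570
risk, unhelmeted cyclists = 687/3403 = 0.2019
RR = 0.0570 / 0.2019 = 0.28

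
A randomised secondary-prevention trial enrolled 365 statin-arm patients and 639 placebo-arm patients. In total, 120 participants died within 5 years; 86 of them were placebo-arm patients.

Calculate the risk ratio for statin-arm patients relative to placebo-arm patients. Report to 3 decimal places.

statin-arm patients with the outcome: 120 − 86 = 34
statin-arm patients without the outcome: 365 − 34 = 331
placebo-arm patients without the outcome: 639 − 86 = 553
risk, statin-arm patients = 34/365 = 0.0932
risk, placebo-arm patients = 86/639 = 0.1346
RR = 0.0932 / 0.1346 = 0.692

0.692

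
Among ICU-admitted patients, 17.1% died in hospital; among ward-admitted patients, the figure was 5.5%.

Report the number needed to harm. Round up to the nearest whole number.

NNH: 9

absolute risk difference = 0.116000
1 / 0.116000 = 8.621 → round up → 9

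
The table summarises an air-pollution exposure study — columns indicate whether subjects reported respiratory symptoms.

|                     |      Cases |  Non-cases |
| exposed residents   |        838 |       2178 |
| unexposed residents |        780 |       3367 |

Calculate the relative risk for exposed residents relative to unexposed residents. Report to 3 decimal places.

RR = 1.477

risk, exposed residents = 838/3016 = 0.2779
risk, unexposed residents = 780/4147 = 0.1881
RR = 0.2779 / 0.1881 = 1.477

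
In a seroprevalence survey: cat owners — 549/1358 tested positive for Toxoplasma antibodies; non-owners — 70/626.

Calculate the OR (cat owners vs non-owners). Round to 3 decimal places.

OR = (549 × 556) / (809 × 70) = 305244/56630 ≈ 5.390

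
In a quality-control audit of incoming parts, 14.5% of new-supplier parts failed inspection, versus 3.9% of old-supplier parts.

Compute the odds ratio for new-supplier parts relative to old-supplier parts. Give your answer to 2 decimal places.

4.18

odds, new-supplier parts = 0.14500/0.85500 = 0.16959
odds, old-supplier parts = 0.03900/0.96100 = 0.04058
OR = 0.16959 / 0.04058 = 4.18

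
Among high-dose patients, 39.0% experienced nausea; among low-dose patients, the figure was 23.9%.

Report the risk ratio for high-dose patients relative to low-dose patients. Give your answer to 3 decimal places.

RR = 0.3900 / 0.2390 = 1.632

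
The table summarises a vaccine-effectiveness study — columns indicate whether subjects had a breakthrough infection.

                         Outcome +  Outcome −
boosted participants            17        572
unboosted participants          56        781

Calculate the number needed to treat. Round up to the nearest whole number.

NNT: 27

risk, boosted participants = 17/589 = 0.028862
risk, unboosted participants = 56/837 = 0.066906
absolute risk difference = 0.038043
1 / 0.038043 = 26.286 → round up → 27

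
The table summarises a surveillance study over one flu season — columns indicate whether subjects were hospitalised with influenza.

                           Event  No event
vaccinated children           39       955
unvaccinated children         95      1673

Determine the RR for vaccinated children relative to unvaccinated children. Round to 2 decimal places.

RR: 0.73

risk, vaccinated children = 39/994 = 0.03924
risk, unvaccinated children = 95/1768 = 0.05373
RR = 0.03924 / 0.05373 = 0.73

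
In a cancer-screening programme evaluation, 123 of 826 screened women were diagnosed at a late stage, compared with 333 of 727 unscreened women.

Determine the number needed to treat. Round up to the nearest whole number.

risk, screened women = 123/826 = 0.148910
risk, unscreened women = 333/727 = 0.458047
absolute risk difference = 0.309136
1 / 0.309136 = 3.235 → round up → 4

NNT = 4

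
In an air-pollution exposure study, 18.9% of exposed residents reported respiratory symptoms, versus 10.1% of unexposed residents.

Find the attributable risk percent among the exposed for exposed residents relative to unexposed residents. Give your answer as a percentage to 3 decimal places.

AR% = (0.1890 − 0.1010) / 0.1890 = 0.4656 → 46.561%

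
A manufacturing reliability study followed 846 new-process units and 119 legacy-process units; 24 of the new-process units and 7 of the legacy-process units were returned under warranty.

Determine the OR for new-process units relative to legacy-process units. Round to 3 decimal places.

0.467

odds, new-process units = 24/822 = 0.02920
odds, legacy-process units = 7/112 = 0.06250
OR = 0.02920 / 0.06250 = 0.467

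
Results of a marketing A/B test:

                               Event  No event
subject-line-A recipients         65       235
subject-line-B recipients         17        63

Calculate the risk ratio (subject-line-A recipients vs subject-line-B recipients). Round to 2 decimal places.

RR ≈ 1.02

risk, subject-line-A recipients = 65/300 = 0.2167
risk, subject-line-B recipients = 17/80 = 0.2125
RR = 0.2167 / 0.2125 = 1.02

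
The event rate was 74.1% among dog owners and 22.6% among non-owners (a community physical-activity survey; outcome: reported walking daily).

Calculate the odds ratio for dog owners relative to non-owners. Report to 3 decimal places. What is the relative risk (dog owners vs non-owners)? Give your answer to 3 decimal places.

odds, dog owners = 0.7410/0.2590 = 2.8610
odds, non-owners = 0.2260/0.7740 = 0.2920
OR = 2.8610 / 0.2920 = 9.798
RR = 0.7410 / 0.2260 = 3.279

OR = 9.798; RR = 3.279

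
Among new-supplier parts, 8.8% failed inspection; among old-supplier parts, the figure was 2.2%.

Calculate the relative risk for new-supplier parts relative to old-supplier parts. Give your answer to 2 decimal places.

RR = 0.08800 / 0.02200 = 4.00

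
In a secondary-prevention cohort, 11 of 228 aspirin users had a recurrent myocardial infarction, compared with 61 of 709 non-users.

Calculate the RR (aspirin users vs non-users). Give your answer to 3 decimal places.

0.561

risk, aspirin users = 11/228 = 0.04825
risk, non-users = 61/709 = 0.08604
RR = 0.04825 / 0.08604 = 0.561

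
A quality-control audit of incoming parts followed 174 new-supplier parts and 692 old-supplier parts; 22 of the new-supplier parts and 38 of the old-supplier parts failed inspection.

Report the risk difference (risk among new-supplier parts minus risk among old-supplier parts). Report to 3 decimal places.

risk, new-supplier parts = 22/174 = 0.1264
risk, old-supplier parts = 38/692 = 0.0549
risk difference = 0.1264 − 0.0549 = 0.072

RD: 0.072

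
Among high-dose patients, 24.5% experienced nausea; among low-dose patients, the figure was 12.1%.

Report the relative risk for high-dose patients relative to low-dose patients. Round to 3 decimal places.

RR = 0.2450 / 0.1210 = 2.025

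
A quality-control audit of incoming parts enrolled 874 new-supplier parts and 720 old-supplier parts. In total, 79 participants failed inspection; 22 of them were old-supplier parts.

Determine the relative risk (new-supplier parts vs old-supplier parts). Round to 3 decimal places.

RR: 2.134

new-supplier parts with the outcome: 79 − 22 = 57
new-supplier parts without the outcome: 874 − 57 = 817
old-supplier parts without the outcome: 720 − 22 = 698
risk, new-supplier parts = 57/874 = 0.06522
risk, old-supplier parts = 22/720 = 0.03056
RR = 0.06522 / 0.03056 = 2.134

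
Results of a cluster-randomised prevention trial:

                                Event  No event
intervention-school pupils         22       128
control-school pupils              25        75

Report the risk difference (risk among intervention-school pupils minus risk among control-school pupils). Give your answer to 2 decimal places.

-0.10

risk, intervention-school pupils = 22/150 = 0.1467
risk, control-school pupils = 25/100 = 0.2500
risk difference = 0.1467 − 0.2500 = -0.10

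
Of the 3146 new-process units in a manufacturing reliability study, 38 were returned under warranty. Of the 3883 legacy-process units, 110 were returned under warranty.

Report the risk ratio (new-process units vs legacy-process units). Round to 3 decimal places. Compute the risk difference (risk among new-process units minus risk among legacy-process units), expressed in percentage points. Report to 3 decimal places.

RR = 0.426; RD = -1.625

risk, new-process units = 38/3146 = 0.01208
risk, legacy-process units = 110/3883 = 0.02833
RR = 0.01208 / 0.02833 = 0.426
risk difference = 0.01208 − 0.02833 = -0.01625 → -1.625 percentage points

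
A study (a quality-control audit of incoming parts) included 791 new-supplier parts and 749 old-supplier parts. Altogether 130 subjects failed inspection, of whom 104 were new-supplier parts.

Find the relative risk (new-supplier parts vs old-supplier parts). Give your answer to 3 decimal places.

RR ≈ 3.788

new-supplier parts without the outcome: 791 − 104 = 687
old-supplier parts with the outcome: 130 − 104 = 26
old-supplier parts without the outcome: 749 − 26 = 723
risk, new-supplier parts = 104/791 = 0.13148
risk, old-supplier parts = 26/749 = 0.03471
RR = 0.13148 / 0.03471 = 3.788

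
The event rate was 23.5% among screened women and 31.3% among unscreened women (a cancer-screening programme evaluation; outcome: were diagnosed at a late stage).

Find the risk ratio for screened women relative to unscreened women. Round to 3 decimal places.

RR = 0.2350 / 0.3130 = 0.751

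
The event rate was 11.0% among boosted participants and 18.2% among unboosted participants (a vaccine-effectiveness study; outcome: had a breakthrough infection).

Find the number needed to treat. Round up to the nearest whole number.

14

absolute risk difference = 0.072000
1 / 0.072000 = 13.889 → round up → 14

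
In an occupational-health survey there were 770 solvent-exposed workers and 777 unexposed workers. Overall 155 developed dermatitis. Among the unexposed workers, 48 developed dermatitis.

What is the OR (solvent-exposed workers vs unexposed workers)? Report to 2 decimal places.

OR: 2.45

solvent-exposed workers with the outcome: 155 − 48 = 107
solvent-exposed workers without the outcome: 770 − 107 = 663
unexposed workers without the outcome: 777 − 48 = 729
OR = (107 × 729) / (663 × 48) = 78003/31824 ≈ 2.45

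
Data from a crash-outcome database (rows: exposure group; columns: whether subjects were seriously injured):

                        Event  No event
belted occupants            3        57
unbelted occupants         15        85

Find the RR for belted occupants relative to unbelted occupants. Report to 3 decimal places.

RR ≈ 0.333

risk, belted occupants = 3/60 = 0.0500
risk, unbelted occupants = 15/100 = 0.1500
RR = 0.0500 / 0.1500 = 0.333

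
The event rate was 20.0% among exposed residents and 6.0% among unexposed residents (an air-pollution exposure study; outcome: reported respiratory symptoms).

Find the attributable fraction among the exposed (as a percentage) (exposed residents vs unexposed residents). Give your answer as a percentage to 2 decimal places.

AR% = (0.2000 − 0.0600) / 0.2000 = 0.7000 → 70.00%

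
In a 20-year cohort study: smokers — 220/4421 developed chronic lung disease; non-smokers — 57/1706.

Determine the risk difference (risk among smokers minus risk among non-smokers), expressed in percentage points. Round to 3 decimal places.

risk, smokers = 220/4421 = 0.04976
risk, non-smokers = 57/1706 = 0.03341
risk difference = 0.04976 − 0.03341 = 0.01635 → 1.635 percentage points

RD: 1.635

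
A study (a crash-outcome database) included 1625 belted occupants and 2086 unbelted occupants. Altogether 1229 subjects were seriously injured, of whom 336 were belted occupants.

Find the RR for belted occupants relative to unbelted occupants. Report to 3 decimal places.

belted occupants without the outcome: 1625 − 336 = 1289
unbelted occupants with the outcome: 1229 − 336 = 893
unbelted occupants without the outcome: 2086 − 893 = 1193
risk, belted occupants = 336/1625 = 0.2068
risk, unbelted occupants = 893/2086 = 0.4281
RR = 0.2068 / 0.4281 = 0.483

RR: 0.483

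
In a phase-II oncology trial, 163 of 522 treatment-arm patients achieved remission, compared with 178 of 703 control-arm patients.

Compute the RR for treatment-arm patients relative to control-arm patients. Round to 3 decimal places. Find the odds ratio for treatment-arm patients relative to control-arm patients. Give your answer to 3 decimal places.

RR = 1.233; OR = 1.339

risk, treatment-arm patients = 163/522 = 0.3123
risk, control-arm patients = 178/703 = 0.2532
RR = 0.3123 / 0.2532 = 1.233
OR = (163 × 525) / (359 × 178) = 85575/63902 ≈ 1.339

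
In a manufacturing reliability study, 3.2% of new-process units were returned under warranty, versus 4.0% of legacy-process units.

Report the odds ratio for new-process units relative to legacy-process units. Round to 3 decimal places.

0.793

odds, new-process units = 0.03200/0.96800 = 0.03306
odds, legacy-process units = 0.04000/0.96000 = 0.04167
OR = 0.03306 / 0.04167 = 0.793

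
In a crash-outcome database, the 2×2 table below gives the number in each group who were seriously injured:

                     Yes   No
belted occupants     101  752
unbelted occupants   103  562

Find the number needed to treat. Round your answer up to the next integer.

risk, belted occupants = 101/853 = 0.118406
risk, unbelted occupants = 103/665 = 0.154887
absolute risk difference = 0.036482
1 / 0.036482 = 27.411 → round up → 28

NNT = 28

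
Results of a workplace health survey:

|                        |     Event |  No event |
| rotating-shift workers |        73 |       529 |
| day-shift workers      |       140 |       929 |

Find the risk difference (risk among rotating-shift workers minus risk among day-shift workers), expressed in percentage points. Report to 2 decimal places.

-0.97

risk, rotating-shift workers = 73/602 = 0.1213
risk, day-shift workers = 140/1069 = 0.1310
risk difference = 0.1213 − 0.1310 = -0.0097 → -0.97 percentage points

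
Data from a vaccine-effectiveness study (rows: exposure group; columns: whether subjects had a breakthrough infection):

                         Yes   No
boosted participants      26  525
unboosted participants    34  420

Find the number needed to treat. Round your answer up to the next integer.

NNT = 37

risk, boosted participants = 26/551 = 0.047187
risk, unboosted participants = 34/454 = 0.074890
absolute risk difference = 0.027703
1 / 0.027703 = 36.097 → round up → 37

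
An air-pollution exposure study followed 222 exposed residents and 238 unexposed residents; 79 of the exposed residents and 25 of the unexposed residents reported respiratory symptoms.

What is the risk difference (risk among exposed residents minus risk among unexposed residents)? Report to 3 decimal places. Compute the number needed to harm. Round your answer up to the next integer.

RD = 0.251; NNH = 4

risk, exposed residents = 79/222 = 0.3559
risk, unexposed residents = 25/238 = 0.1050
risk difference = 0.3559 − 0.1050 = 0.251
absolute risk difference = 0.250814
1 / 0.250814 = 3.987 → round up → 4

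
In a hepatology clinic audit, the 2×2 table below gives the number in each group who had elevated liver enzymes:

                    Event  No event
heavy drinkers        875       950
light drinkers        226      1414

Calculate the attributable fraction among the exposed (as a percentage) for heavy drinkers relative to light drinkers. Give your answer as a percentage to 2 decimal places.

risk, heavy drinkers = 875/1825 = 0.4795
risk, light drinkers = 226/1640 = 0.1378
AR% = (0.4795 − 0.1378) / 0.4795 = 0.7126 → 71.26%

71.26%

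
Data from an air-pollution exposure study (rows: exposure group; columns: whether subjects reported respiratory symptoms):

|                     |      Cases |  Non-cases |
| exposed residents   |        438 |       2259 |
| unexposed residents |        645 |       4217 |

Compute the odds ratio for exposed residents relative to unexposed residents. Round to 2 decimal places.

OR ≈ 1.27

odds, exposed residents = 438/2259 = 0.1939
odds, unexposed residents = 645/4217 = 0.1530
OR = 0.1939 / 0.1530 = 1.27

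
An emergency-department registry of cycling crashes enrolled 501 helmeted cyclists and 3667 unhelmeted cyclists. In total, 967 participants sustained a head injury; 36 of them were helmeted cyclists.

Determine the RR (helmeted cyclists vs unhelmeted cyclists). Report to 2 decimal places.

helmeted cyclists without the outcome: 501 − 36 = 465
unhelmeted cyclists with the outcome: 967 − 36 = 931
unhelmeted cyclists without the outcome: 3667 − 931 = 2736
risk, helmeted cyclists = 36/501 = 0.0719
risk, unhelmeted cyclists = 931/3667 = 0.2539
RR = 0.0719 / 0.2539 = 0.28

0.28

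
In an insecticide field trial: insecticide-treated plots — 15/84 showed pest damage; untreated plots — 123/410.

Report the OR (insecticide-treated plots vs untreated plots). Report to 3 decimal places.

OR = (15 × 287) / (69 × 123) = 4305/8487 ≈ 0.507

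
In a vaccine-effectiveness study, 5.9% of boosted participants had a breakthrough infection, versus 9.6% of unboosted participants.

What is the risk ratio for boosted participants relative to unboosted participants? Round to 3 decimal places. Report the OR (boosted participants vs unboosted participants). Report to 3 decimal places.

RR = 0.615; OR = 0.590

RR = 0.0590 / 0.0960 = 0.615
odds, boosted participants = 0.0590/0.9410 = 0.0627
odds, unboosted participants = 0.0960/0.9040 = 0.1062
OR = 0.0627 / 0.1062 = 0.590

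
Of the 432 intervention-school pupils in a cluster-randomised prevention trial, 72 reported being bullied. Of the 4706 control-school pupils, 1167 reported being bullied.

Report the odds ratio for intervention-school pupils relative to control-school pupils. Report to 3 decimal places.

OR = (72 × 3539) / (360 × 1167) = 254808/420120 ≈ 0.607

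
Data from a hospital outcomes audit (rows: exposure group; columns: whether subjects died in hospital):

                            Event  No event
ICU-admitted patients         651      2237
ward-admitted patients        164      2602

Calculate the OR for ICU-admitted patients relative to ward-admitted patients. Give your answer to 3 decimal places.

OR = (651 × 2602) / (2237 × 164) = 1693902/366868 ≈ 4.617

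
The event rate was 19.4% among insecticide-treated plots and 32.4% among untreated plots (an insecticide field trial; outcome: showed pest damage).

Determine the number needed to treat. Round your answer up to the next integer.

8

absolute risk difference = 0.130000
1 / 0.130000 = 7.692 → round up → 8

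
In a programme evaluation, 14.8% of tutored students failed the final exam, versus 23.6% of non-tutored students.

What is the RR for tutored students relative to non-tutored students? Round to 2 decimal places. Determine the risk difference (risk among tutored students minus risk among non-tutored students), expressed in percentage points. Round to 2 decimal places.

RR = 0.1480 / 0.2360 = 0.63
risk difference = 0.1480 − 0.2360 = -0.0880 → -8.80 percentage points

RR = 0.63; RD = -8.80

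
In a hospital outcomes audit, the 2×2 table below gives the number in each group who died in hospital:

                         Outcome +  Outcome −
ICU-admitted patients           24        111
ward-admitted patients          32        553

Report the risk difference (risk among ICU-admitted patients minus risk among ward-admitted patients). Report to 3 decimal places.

RD ≈ 0.123

risk, ICU-admitted patients = 24/135 = 0.1778
risk, ward-admitted patients = 32/585 = 0.0547
risk difference = 0.1778 − 0.0547 = 0.123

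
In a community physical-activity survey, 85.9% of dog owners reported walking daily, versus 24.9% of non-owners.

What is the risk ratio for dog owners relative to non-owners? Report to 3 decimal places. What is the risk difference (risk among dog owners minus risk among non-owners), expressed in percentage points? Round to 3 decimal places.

RR = 3.450; RD = 61.000

RR = 0.8590 / 0.2490 = 3.450
risk difference = 0.8590 − 0.2490 = 0.6100 → 61.000 percentage points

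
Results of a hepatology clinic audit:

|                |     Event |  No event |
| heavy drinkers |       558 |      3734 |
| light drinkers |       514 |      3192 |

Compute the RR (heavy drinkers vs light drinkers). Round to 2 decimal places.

risk, heavy drinkers = 558/4292 = 0.1300
risk, light drinkers = 514/3706 = 0.1387
RR = 0.1300 / 0.1387 = 0.94

0.94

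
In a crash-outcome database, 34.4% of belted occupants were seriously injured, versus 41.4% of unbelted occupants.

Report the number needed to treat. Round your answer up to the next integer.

absolute risk difference = 0.070000
1 / 0.070000 = 14.286 → round up → 15

15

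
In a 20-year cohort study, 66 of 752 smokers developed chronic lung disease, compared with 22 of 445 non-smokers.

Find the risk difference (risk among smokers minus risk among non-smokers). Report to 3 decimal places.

risk, smokers = 66/752 = 0.08777
risk, non-smokers = 22/445 = 0.04944
risk difference = 0.08777 − 0.04944 = 0.038

RD = 0.038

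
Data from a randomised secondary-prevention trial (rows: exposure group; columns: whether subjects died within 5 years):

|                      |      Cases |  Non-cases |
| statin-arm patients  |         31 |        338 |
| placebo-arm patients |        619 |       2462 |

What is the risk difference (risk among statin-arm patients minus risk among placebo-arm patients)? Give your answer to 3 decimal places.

risk, statin-arm patients = 31/369 = 0.0840
risk, placebo-arm patients = 619/3081 = 0.2009
risk difference = 0.0840 − 0.2009 = -0.117

-0.117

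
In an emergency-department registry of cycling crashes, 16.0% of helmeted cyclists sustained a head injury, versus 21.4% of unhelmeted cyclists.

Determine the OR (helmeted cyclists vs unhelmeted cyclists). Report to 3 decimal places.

odds, helmeted cyclists = 0.1600/0.8400 = 0.1905
odds, unhelmeted cyclists = 0.2140/0.7860 = 0.2723
OR = 0.1905 / 0.2723 = 0.700

OR: 0.700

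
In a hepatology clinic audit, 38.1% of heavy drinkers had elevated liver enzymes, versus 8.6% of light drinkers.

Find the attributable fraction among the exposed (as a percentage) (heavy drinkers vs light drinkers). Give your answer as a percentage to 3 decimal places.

AR% = (0.3810 − 0.0860) / 0.3810 = 0.7743 → 77.428%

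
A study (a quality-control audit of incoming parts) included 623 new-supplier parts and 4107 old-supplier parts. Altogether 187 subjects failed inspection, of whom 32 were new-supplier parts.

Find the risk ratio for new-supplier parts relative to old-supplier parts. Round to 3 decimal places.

RR = 1.361

new-supplier parts without the outcome: 623 − 32 = 591
old-supplier parts with the outcome: 187 − 32 = 155
old-supplier parts without the outcome: 4107 − 155 = 3952
risk, new-supplier parts = 32/623 = 0.05136
risk, old-supplier parts = 155/4107 = 0.03774
RR = 0.05136 / 0.03774 = 1.361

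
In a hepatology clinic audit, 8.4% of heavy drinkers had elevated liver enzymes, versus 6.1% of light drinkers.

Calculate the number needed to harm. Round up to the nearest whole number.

44

absolute risk difference = 0.023000
1 / 0.023000 = 43.478 → round up → 44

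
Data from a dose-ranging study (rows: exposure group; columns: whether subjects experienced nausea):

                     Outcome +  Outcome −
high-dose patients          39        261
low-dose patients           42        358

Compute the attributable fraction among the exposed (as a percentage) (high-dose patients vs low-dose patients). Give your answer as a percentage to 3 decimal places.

risk, high-dose patients = 39/300 = 0.1300
risk, low-dose patients = 42/400 = 0.1050
AR% = (0.1300 − 0.1050) / 0.1300 = 0.1923 → 19.231%

19.231%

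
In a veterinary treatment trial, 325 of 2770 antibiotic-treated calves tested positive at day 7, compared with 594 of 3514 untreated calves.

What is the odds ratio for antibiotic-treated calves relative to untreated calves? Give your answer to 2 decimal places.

OR = (325 × 2920) / (2445 × 594) = 949000/1452330 ≈ 0.65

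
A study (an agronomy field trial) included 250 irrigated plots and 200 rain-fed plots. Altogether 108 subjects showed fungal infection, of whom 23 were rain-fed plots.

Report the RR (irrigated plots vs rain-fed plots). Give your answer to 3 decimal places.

irrigated plots with the outcome: 108 − 23 = 85
irrigated plots without the outcome: 250 − 85 = 165
rain-fed plots without the outcome: 200 − 23 = 177
risk, irrigated plots = 85/250 = 0.3400
risk, rain-fed plots = 23/200 = 0.1150
RR = 0.3400 / 0.1150 = 2.957

2.957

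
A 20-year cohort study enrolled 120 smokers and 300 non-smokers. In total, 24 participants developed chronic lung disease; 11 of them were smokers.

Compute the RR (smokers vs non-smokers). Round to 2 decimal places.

2.12

smokers without the outcome: 120 − 11 = 109
non-smokers with the outcome: 24 − 11 = 13
non-smokers without the outcome: 300 − 13 = 287
risk, smokers = 11/120 = 0.09167
risk, non-smokers = 13/300 = 0.04333
RR = 0.09167 / 0.04333 = 2.12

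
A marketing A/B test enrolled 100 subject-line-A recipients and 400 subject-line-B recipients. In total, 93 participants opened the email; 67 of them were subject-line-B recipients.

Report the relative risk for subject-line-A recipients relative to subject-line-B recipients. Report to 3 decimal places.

RR ≈ 1.552

subject-line-A recipients with the outcome: 93 − 67 = 26
subject-line-A recipients without the outcome: 100 − 26 = 74
subject-line-B recipients without the outcome: 400 − 67 = 333
risk, subject-line-A recipients = 26/100 = 0.2600
risk, subject-line-B recipients = 67/400 = 0.1675
RR = 0.2600 / 0.1675 = 1.552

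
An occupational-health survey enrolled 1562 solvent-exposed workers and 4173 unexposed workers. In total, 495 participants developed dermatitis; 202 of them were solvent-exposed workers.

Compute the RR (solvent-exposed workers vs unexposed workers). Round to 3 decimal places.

solvent-exposed workers without the outcome: 1562 − 202 = 1360
unexposed workers with the outcome: 495 − 202 = 293
unexposed workers without the outcome: 4173 − 293 = 3880
risk, solvent-exposed workers = 202/1562 = 0.1293
risk, unexposed workers = 293/4173 = 0.0702
RR = 0.1293 / 0.0702 = 1.842

RR = 1.842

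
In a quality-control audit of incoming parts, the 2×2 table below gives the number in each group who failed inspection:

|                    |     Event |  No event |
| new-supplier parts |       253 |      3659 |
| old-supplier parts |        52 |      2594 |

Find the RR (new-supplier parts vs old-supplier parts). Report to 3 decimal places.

RR: 3.291

risk, new-supplier parts = 253/3912 = 0.06467
risk, old-supplier parts = 52/2646 = 0.01965
RR = 0.06467 / 0.01965 = 3.291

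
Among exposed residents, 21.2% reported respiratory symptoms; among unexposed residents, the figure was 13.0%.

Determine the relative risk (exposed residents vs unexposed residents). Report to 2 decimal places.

RR = 0.2120 / 0.1300 = 1.63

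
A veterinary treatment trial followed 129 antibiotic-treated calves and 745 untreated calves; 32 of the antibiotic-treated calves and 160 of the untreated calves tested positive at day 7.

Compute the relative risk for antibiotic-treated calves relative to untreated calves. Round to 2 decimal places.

RR = 1.16

risk, antibiotic-treated calves = 32/129 = 0.2481
risk, untreated calves = 160/745 = 0.2148
RR = 0.2481 / 0.2148 = 1.16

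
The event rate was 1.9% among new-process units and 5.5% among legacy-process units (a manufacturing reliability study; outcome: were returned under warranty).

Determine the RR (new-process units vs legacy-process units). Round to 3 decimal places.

RR = 0.01900 / 0.05500 = 0.345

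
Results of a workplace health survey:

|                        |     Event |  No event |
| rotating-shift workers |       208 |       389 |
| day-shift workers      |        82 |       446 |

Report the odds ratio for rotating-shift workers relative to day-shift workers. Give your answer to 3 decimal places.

OR = (208 × 446) / (389 × 82) = 92768/31898 ≈ 2.908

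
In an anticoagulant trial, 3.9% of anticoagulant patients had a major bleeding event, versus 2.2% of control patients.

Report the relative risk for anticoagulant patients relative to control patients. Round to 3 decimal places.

RR = 0.03900 / 0.02200 = 1.773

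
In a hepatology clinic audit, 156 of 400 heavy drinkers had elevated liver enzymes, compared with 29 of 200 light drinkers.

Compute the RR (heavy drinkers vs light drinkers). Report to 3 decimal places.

RR ≈ 2.690

risk, heavy drinkers = 156/400 = 0.3900
risk, light drinkers = 29/200 = 0.1450
RR = 0.3900 / 0.1450 = 2.690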